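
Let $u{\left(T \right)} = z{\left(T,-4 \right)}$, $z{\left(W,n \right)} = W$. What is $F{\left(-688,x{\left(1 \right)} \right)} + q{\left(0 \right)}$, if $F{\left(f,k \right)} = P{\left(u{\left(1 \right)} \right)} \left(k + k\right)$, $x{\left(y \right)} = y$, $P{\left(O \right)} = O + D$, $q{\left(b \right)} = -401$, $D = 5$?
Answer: $-389$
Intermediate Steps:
$u{\left(T \right)} = T$
$P{\left(O \right)} = 5 + O$ ($P{\left(O \right)} = O + 5 = 5 + O$)
$F{\left(f,k \right)} = 12 k$ ($F{\left(f,k \right)} = \left(5 + 1\right) \left(k + k\right) = 6 \cdot 2 k = 12 k$)
$F{\left(-688,x{\left(1 \right)} \right)} + q{\left(0 \right)} = 12 \cdot 1 - 401 = 12 - 401 = -389$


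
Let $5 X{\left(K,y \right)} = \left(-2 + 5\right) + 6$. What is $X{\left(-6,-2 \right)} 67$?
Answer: $\frac{603}{5} \approx 120.6$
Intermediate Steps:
$X{\left(K,y \right)} = \frac{9}{5}$ ($X{\left(K,y \right)} = \frac{\left(-2 + 5\right) + 6}{5} = \frac{3 + 6}{5} = \frac{1}{5} \cdot 9 = \frac{9}{5}$)
$X{\left(-6,-2 \right)} 67 = \frac{9}{5} \cdot 67 = \frac{603}{5}$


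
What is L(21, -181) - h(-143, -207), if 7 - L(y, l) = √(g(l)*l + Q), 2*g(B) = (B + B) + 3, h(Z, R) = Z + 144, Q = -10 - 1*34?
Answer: 6 - √129782/2 ≈ -174.13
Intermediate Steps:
Q = -44 (Q = -10 - 34 = -44)
h(Z, R) = 144 + Z
g(B) = 3/2 + B (g(B) = ((B + B) + 3)/2 = (2*B + 3)/2 = (3 + 2*B)/2 = 3/2 + B)
L(y, l) = 7 - √(-44 + l*(3/2 + l)) (L(y, l) = 7 - √((3/2 + l)*l - 44) = 7 - √(l*(3/2 + l) - 44) = 7 - √(-44 + l*(3/2 + l)))
L(21, -181) - h(-143, -207) = (7 - √2*√(-88 - 181*(3 + 2*(-181)))/2) - (144 - 143) = (7 - √2*√(-88 - 181*(3 - 362))/2) - 1*1 = (7 - √2*√(-88 - 181*(-359))/2) - 1 = (7 - √2*√(-88 + 64979)/2) - 1 = (7 - √2*√64891/2) - 1 = (7 - √129782/2) - 1 = 6 - √129782/2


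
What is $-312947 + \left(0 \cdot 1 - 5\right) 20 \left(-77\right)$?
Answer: $-305247$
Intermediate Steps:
$-312947 + \left(0 \cdot 1 - 5\right) 20 \left(-77\right) = -312947 + \left(0 - 5\right) 20 \left(-77\right) = -312947 + \left(-5\right) 20 \left(-77\right) = -312947 - -7700 = -312947 + 7700 = -305247$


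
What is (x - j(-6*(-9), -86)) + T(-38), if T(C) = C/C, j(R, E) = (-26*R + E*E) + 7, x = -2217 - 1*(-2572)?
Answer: -5643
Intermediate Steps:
x = 355 (x = -2217 + 2572 = 355)
j(R, E) = 7 + E² - 26*R (j(R, E) = (-26*R + E²) + 7 = (E² - 26*R) + 7 = 7 + E² - 26*R)
T(C) = 1
(x - j(-6*(-9), -86)) + T(-38) = (355 - (7 + (-86)² - (-156)*(-9))) + 1 = (355 - (7 + 7396 - 26*54)) + 1 = (355 - (7 + 7396 - 1404)) + 1 = (355 - 1*5999) + 1 = (355 - 5999) + 1 = -5644 + 1 = -5643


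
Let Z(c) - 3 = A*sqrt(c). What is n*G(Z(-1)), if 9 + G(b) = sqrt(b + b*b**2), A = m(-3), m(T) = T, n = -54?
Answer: 486 - 54*sqrt(-51 - 57*I) ≈ 293.24 + 431.13*I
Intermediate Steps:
A = -3
Z(c) = 3 - 3*sqrt(c)
G(b) = -9 + sqrt(b + b**3) (G(b) = -9 + sqrt(b + b*b**2) = -9 + sqrt(b + b**3))
n*G(Z(-1)) = -54*(-9 + sqrt((3 - 3*I) + (3 - 3*I)**3)) = -54*(-9 + sqrt(3 + (3 - 3*I)**3 - 3*I)) = 486 - 54*sqrt(3 + (3 - 3*I)**3 - 3*I)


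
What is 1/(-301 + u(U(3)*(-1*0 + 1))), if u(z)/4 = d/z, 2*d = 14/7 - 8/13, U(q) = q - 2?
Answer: -13/3877 ≈ -0.0033531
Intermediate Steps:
U(q) = -2 + q
d = 9/13 (d = (14/7 - 8/13)/2 = (14*(⅐) - 8*1/13)/2 = (2 - 8/13)/2 = (½)*(18/13) = 9/13 ≈ 0.69231)
u(z) = 36/(13*z) (u(z) = 4*(9/(13*z)) = 36/(13*z))
1/(-301 + u(U(3)*(-1*0 + 1))) = 1/(-301 + 36/(13*(((-2 + 3)*(-1*0 + 1))))) = 1/(-301 + 36/(13*((1*(0 + 1))))) = 1/(-301 + 36/(13*((1*1)))) = 1/(-301 + (36/13)/1) = 1/(-301 + (36/13)*1) = 1/(-301 + 36/13) = 1/(-3877/13) = -13/3877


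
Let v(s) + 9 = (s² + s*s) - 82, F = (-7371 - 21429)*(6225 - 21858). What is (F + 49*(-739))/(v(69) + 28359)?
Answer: 450194189/37790 ≈ 11913.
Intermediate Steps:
F = 450230400 (F = -28800*(-15633) = 450230400)
v(s) = -91 + 2*s² (v(s) = -9 + ((s² + s*s) - 82) = -9 + ((s² + s²) - 82) = -9 + (2*s² - 82) = -9 + (-82 + 2*s²) = -91 + 2*s²)
(F + 49*(-739))/(v(69) + 28359) = (450230400 + 49*(-739))/((-91 + 2*69²) + 28359) = (450230400 - 36211)/((-91 + 2*4761) + 28359) = 450194189/((-91 + 9522) + 28359) = 450194189/(9431 + 28359) = 450194189/37790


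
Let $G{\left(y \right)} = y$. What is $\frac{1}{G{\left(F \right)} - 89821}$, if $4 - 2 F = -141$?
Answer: $- \frac{2}{179497} \approx -1.1142 \cdot 10^{-5}$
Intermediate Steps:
$F = \frac{145}{2}$ ($F = 2 - - \frac{141}{2} = 2 + \frac{141}{2} = \frac{145}{2} \approx 72.5$)
$\frac{1}{G{\left(F \right)} - 89821} = \frac{1}{\frac{145}{2} - 89821} = \frac{1}{- \frac{179497}{2}} = - \frac{2}{179497}$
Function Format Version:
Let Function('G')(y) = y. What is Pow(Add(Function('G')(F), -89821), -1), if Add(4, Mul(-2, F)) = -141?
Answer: Rational(-2, 179497) ≈ -1.1142e-5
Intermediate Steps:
F = Rational(145, 2) (F = Add(2, Mul(Rational(-1, 2), -141)) = Add(2, Rational(141, 2)) = Rational(145, 2) ≈ 72.500)
Pow(Add(Function('G')(F), -89821), -1) = Pow(Add(Rational(145, 2), -89821), -1) = Pow(Rational(-179497, 2), -1) = Rational(-2, 179497)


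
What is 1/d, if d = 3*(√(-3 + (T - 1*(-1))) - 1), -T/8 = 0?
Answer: -⅑ - I*√2/9 ≈ -0.11111 - 0.15713*I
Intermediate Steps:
T = 0 (T = -8*0 = 0)
d = -3 + 3*I*√2 (d = 3*(√(-3 + (0 - 1*(-1))) - 1) = 3*(√(-3 + (0 + 1)) - 1) = 3*(√(-3 + 1) - 1) = 3*(√(-2) - 1) = 3*(I*√2 - 1) = 3*(-1 + I*√2) = -3 + 3*I*√2 ≈ -3.0 + 4.2426*I)
1/d = 1/(-3 + 3*I*√2)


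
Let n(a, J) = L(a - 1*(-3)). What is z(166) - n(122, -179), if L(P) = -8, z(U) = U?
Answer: 174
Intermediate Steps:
n(a, J) = -8
z(166) - n(122, -179) = 166 - 1*(-8) = 166 + 8 = 174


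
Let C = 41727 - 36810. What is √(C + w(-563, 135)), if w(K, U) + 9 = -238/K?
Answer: √1555817846/563 ≈ 70.060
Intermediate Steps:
w(K, U) = -9 - 238/K
C = 4917
√(C + w(-563, 135)) = √(4917 + (-9 - 238/(-563))) = √(4917 + (-9 - 238*(-1/563))) = √(4917 + (-9 + 238/563)) = √(4917 - 4829/563) = √(2763442/563) = √1555817846/563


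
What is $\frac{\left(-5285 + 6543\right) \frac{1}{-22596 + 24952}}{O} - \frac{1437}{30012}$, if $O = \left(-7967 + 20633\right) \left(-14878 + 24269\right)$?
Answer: $- \frac{4194808165616}{87609321134067} \approx -0.047881$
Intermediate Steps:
$O = 118946406$ ($O = 12666 \cdot 9391 = 118946406$)
$\frac{\left(-5285 + 6543\right) \frac{1}{-22596 + 24952}}{O} - \frac{1437}{30012} = \frac{\left(-5285 + 6543\right) \frac{1}{-22596 + 24952}}{118946406} - \frac{1437}{30012} = \frac{1258}{2356} \cdot \frac{1}{118946406} - \frac{479}{10004} = 1258 \cdot \frac{1}{2356} \cdot \frac{1}{118946406} - \frac{479}{10004} = \frac{629}{1178} \cdot \frac{1}{118946406} - \frac{479}{10004} = \frac{629}{140118866268} - \frac{479}{10004} = - \frac{4194808165616}{87609321134067}$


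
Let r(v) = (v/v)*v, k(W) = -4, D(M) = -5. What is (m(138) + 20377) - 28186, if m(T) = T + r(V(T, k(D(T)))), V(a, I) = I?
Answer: -7675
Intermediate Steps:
r(v) = v (r(v) = 1*v = v)
m(T) = -4 + T (m(T) = T - 4 = -4 + T)
(m(138) + 20377) - 28186 = ((-4 + 138) + 20377) - 28186 = (134 + 20377) - 28186 = 20511 - 28186 = -7675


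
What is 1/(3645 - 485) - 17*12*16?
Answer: -10314239/3160 ≈ -3264.0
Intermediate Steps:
1/(3645 - 485) - 17*12*16 = 1/3160 - 204*16 = 1/3160 - 1*3264 = 1/3160 - 3264 = -10314239/3160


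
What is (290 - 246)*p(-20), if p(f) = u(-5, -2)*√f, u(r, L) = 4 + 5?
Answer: 792*I*√5 ≈ 1771.0*I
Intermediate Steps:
u(r, L) = 9
p(f) = 9*√f
(290 - 246)*p(-20) = (290 - 246)*(9*√(-20)) = 44*(9*(2*I*√5)) = 44*(18*I*√5) = 792*I*√5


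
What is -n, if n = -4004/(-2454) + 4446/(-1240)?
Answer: 1486381/760740 ≈ 1.9539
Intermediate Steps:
n = -1486381/760740 (n = -4004*(-1/2454) + 4446*(-1/1240) = 2002/1227 - 2223/620 = -1486381/760740 ≈ -1.9539)
-n = -1*(-1486381/760740) = 1486381/760740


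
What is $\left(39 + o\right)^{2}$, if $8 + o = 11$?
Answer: $1764$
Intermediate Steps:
$o = 3$ ($o = -8 + 11 = 3$)
$\left(39 + o\right)^{2} = \left(39 + 3\right)^{2} = 42^{2} = 1764$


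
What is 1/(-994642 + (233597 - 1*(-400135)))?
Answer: -1/360910 ≈ -2.7708e-6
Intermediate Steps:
1/(-994642 + (233597 - 1*(-400135))) = 1/(-994642 + (233597 + 400135)) = 1/(-994642 + 633732) = 1/(-360910) = -1/360910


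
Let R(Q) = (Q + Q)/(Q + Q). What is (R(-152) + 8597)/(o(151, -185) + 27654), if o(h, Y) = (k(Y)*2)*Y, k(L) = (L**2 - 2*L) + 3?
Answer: -4299/6386803 ≈ -0.00067311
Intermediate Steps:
R(Q) = 1 (R(Q) = (2*Q)/((2*Q)) = (2*Q)*(1/(2*Q)) = 1)
k(L) = 3 + L**2 - 2*L
o(h, Y) = Y*(6 - 4*Y + 2*Y**2) (o(h, Y) = ((3 + Y**2 - 2*Y)*2)*Y = (6 - 4*Y + 2*Y**2)*Y = Y*(6 - 4*Y + 2*Y**2))
(R(-152) + 8597)/(o(151, -185) + 27654) = (1 + 8597)/(2*(-185)*(3 + (-185)**2 - 2*(-185)) + 27654) = 8598/(2*(-185)*(3 + 34225 + 370) + 27654) = 8598/(2*(-185)*34598 + 27654) = 8598/(-12801260 + 27654) = 8598/(-12773606) = 8598*(-1/12773606) = -4299/6386803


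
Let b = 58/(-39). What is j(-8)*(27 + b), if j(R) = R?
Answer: -7960/39 ≈ -204.10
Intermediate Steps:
b = -58/39 (b = 58*(-1/39) = -58/39 ≈ -1.4872)
j(-8)*(27 + b) = -8*(27 - 58/39) = -8*995/39 = -7960/39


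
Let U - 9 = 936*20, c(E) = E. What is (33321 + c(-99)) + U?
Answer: 51951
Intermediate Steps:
U = 18729 (U = 9 + 936*20 = 9 + 18720 = 18729)
(33321 + c(-99)) + U = (33321 - 99) + 18729 = 33222 + 18729 = 51951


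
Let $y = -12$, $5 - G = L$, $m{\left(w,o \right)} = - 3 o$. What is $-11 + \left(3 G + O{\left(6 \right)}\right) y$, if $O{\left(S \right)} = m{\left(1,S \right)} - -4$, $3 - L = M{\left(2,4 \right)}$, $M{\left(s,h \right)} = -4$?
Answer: $229$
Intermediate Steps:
$L = 7$ ($L = 3 - -4 = 3 + 4 = 7$)
$G = -2$ ($G = 5 - 7 = -2$)
$O{\left(S \right)} = 4 - 3 S$ ($O{\left(S \right)} = - 3 S - -4 = - 3 S + 4 = 4 - 3 S$)
$-11 + \left(3 G + O{\left(6 \right)}\right) y = -11 + \left(3 \left(-2\right) + \left(4 - 18\right)\right) \left(-12\right) = -11 + \left(-6 + \left(4 - 18\right)\right) \left(-12\right) = -11 + \left(-6 - 14\right) \left(-12\right) = -11 - -240 = -11 + 240 = 229$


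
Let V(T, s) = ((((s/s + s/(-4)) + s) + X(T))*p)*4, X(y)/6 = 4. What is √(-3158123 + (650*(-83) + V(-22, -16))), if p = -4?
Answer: I*√3212281 ≈ 1792.3*I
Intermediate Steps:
X(y) = 24 (X(y) = 6*4 = 24)
V(T, s) = -400 - 12*s (V(T, s) = ((((s/s + s/(-4)) + s) + 24)*(-4))*4 = ((((1 + s*(-¼)) + s) + 24)*(-4))*4 = ((((1 - s/4) + s) + 24)*(-4))*4 = (((1 + 3*s/4) + 24)*(-4))*4 = ((25 + 3*s/4)*(-4))*4 = (-100 - 3*s)*4 = -400 - 12*s)
√(-3158123 + (650*(-83) + V(-22, -16))) = √(-3158123 + (650*(-83) + (-400 - 12*(-16)))) = √(-3158123 + (-53950 + (-400 + 192))) = √(-3158123 + (-53950 - 208)) = √(-3158123 - 54158) = √(-3212281) = I*√3212281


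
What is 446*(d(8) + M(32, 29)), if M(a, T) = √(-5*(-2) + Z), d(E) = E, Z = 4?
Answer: 3568 + 446*√14 ≈ 5236.8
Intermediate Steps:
M(a, T) = √14 (M(a, T) = √(-5*(-2) + 4) = √(10 + 4) = √14)
446*(d(8) + M(32, 29)) = 446*(8 + √14) = 3568 + 446*√14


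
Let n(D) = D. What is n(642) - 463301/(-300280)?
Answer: 193243061/300280 ≈ 643.54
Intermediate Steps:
n(642) - 463301/(-300280) = 642 - 463301/(-300280) = 642 - 463301*(-1/300280) = 642 + 463301/300280 = 193243061/300280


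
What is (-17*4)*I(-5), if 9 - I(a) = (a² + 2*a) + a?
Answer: 68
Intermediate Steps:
I(a) = 9 - a² - 3*a (I(a) = 9 - ((a² + 2*a) + a) = 9 - (a² + 3*a) = 9 + (-a² - 3*a) = 9 - a² - 3*a)
(-17*4)*I(-5) = (-17*4)*(9 - 1*(-5)² - 3*(-5)) = -68*(9 - 1*25 + 15) = -68*(9 - 25 + 15) = -68*(-1) = 68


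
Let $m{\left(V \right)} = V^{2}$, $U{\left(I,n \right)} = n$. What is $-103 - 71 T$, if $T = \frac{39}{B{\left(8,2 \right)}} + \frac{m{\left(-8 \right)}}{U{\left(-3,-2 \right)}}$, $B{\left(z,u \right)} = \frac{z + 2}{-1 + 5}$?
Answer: $\frac{5307}{5} \approx 1061.4$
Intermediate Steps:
$B{\left(z,u \right)} = \frac{1}{2} + \frac{z}{4}$ ($B{\left(z,u \right)} = \frac{2 + z}{4} = \left(2 + z\right) \frac{1}{4} = \frac{1}{2} + \frac{z}{4}$)
$T = - \frac{82}{5}$ ($T = \frac{39}{\frac{1}{2} + \frac{1}{4} \cdot 8} + \frac{\left(-8\right)^{2}}{-2} = \frac{39}{\frac{1}{2} + 2} + 64 \left(- \frac{1}{2}\right) = \frac{39}{\frac{5}{2}} - 32 = 39 \cdot \frac{2}{5} - 32 = \frac{78}{5} - 32 = - \frac{82}{5} \approx -16.4$)
$-103 - 71 T = -103 - - \frac{5822}{5} = -103 + \frac{5822}{5} = \frac{5307}{5}$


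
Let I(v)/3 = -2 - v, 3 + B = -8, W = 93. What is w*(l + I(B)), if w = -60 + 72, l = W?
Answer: 1440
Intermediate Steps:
B = -11 (B = -3 - 8 = -11)
l = 93
I(v) = -6 - 3*v (I(v) = 3*(-2 - v) = -6 - 3*v)
w = 12
w*(l + I(B)) = 12*(93 + (-6 - 3*(-11))) = 12*(93 + (-6 + 33)) = 12*(93 + 27) = 12*120 = 1440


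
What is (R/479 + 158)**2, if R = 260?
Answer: 5767187364/229441 ≈ 25136.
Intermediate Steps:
(R/479 + 158)**2 = (260/479 + 158)**2 = (75942/479)**2 = 5767187364/229441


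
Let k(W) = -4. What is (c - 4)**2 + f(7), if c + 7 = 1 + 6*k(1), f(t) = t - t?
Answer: 1156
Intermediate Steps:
f(t) = 0
c = -30 (c = -7 + (1 + 6*(-4)) = -7 + (1 - 24) = -7 - 23 = -30)
(c - 4)**2 + f(7) = (-30 - 4)**2 + 0 = (-34)**2 + 0 = 1156 + 0 = 1156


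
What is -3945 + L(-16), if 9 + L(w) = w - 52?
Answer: -4022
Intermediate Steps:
L(w) = -61 + w (L(w) = -9 + (w - 52) = -9 + (-52 + w) = -61 + w)
-3945 + L(-16) = -3945 + (-61 - 16) = -3945 - 77 = -4022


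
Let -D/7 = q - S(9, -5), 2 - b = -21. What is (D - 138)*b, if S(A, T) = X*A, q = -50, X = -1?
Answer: 3427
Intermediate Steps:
S(A, T) = -A
b = 23 (b = 2 - 1*(-21) = 2 + 21 = 23)
D = 287 (D = -7*(-50 - (-1)*9) = -7*(-50 - 1*(-9)) = -7*(-50 + 9) = -7*(-41) = 287)
(D - 138)*b = (287 - 138)*23 = 149*23 = 3427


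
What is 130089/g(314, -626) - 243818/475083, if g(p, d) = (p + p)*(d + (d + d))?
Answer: -116452706833/186768429624 ≈ -0.62351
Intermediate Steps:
g(p, d) = 6*d*p (g(p, d) = (2*p)*(d + 2*d) = (2*p)*(3*d) = 6*d*p)
130089/g(314, -626) - 243818/475083 = 130089/((6*(-626)*314)) - 243818/475083 = 130089/(-1179384) - 243818*1/475083 = 130089*(-1/1179384) - 243818/475083 = -43363/393128 - 243818/475083 = -116452706833/186768429624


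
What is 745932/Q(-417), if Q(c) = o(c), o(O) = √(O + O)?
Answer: -124322*I*√834/139 ≈ -25830.0*I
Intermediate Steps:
o(O) = √2*√O (o(O) = √(2*O) = √2*√O)
Q(c) = √2*√c
745932/Q(-417) = 745932/((√2*√(-417))) = 745932/((√2*(I*√417))) = 745932/((I*√834)) = 745932*(-I*√834/834) = -124322*I*√834/139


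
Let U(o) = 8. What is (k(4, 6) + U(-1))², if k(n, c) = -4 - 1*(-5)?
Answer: 81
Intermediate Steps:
k(n, c) = 1 (k(n, c) = -4 + 5 = 1)
(k(4, 6) + U(-1))² = (1 + 8)² = 9² = 81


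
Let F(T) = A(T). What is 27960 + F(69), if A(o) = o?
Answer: 28029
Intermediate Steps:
F(T) = T
27960 + F(69) = 27960 + 69 = 28029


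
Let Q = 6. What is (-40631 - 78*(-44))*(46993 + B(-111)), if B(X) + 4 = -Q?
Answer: -1747720617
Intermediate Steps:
B(X) = -10 (B(X) = -4 - 1*6 = -4 - 6 = -10)
(-40631 - 78*(-44))*(46993 + B(-111)) = (-40631 - 78*(-44))*(46993 - 10) = (-40631 + 3432)*46983 = -37199*46983 = -1747720617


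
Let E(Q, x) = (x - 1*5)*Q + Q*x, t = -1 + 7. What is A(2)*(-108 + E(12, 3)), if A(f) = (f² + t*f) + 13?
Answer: -2784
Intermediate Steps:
t = 6
E(Q, x) = Q*x + Q*(-5 + x) (E(Q, x) = (x - 5)*Q + Q*x = (-5 + x)*Q + Q*x = Q*(-5 + x) + Q*x = Q*x + Q*(-5 + x))
A(f) = 13 + f² + 6*f (A(f) = (f² + 6*f) + 13 = 13 + f² + 6*f)
A(2)*(-108 + E(12, 3)) = (13 + 2² + 6*2)*(-108 + 12*(-5 + 2*3)) = (13 + 4 + 12)*(-108 + 12*(-5 + 6)) = 29*(-108 + 12*1) = 29*(-108 + 12) = 29*(-96) = -2784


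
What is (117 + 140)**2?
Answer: 66049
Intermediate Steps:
(117 + 140)**2 = 257**2 = 66049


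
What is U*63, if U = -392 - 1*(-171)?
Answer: -13923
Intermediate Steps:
U = -221 (U = -392 + 171 = -221)
U*63 = -221*63 = -13923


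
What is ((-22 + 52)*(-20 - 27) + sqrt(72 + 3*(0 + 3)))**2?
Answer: 1962801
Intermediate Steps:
((-22 + 52)*(-20 - 27) + sqrt(72 + 3*(0 + 3)))**2 = (30*(-47) + sqrt(72 + 3*3))**2 = (-1410 + sqrt(72 + 9))**2 = (-1410 + sqrt(81))**2 = (-1410 + 9)**2 = (-1401)**2 = 1962801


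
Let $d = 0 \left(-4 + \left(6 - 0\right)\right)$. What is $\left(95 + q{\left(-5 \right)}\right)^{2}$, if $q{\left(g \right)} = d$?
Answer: $9025$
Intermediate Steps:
$d = 0$ ($d = 0 \left(-4 + \left(6 + 0\right)\right) = 0 \left(-4 + 6\right) = 0 \cdot 2 = 0$)
$q{\left(g \right)} = 0$
$\left(95 + q{\left(-5 \right)}\right)^{2} = \left(95 + 0\right)^{2} = 95^{2} = 9025$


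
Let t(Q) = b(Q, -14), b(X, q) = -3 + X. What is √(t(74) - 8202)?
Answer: I*√8131 ≈ 90.172*I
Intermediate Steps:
t(Q) = -3 + Q
√(t(74) - 8202) = √((-3 + 74) - 8202) = √(71 - 8202) = √(-8131) = I*√8131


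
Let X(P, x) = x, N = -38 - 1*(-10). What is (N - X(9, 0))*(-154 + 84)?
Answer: 1960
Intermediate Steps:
N = -28 (N = -38 + 10 = -28)
(N - X(9, 0))*(-154 + 84) = (-28 - 1*0)*(-154 + 84) = (-28 + 0)*(-70) = -28*(-70) = 1960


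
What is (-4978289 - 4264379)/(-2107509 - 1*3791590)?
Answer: 9242668/5899099 ≈ 1.5668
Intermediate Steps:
(-4978289 - 4264379)/(-2107509 - 1*3791590) = -9242668/(-2107509 - 3791590) = -9242668/(-5899099) = -9242668*(-1/5899099) = 9242668/5899099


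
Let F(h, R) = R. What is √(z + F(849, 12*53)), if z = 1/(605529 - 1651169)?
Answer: √173844718264990/522820 ≈ 25.219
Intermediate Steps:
z = -1/1045640 (z = 1/(-1045640) = -1/1045640 ≈ -9.5635e-7)
√(z + F(849, 12*53)) = √(-1/1045640 + 12*53) = √(-1/1045640 + 636) = √(665027039/1045640) = √173844718264990/522820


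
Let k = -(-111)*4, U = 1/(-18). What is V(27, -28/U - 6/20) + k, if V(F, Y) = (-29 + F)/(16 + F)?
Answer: 19090/43 ≈ 443.95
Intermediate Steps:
U = -1/18 ≈ -0.055556
V(F, Y) = (-29 + F)/(16 + F)
k = 444 (k = -37*(-12) = 444)
V(27, -28/U - 6/20) + k = (-29 + 27)/(16 + 27) + 444 = -2/43 + 444 = 19090/43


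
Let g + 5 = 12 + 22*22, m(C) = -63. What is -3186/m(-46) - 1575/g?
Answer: 162789/3437 ≈ 47.364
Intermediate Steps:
g = 491 (g = -5 + (12 + 22*22) = -5 + (12 + 484) = -5 + 496 = 491)
-3186/m(-46) - 1575/g = -3186/(-63) - 1575/491 = -3186*(-1/63) - 1575*1/491 = 354/7 - 1575/491 = 162789/3437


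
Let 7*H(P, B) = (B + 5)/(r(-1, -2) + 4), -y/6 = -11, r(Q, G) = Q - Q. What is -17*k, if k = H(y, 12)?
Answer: -289/28 ≈ -10.321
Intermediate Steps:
r(Q, G) = 0
y = 66 (y = -6*(-11) = 66)
H(P, B) = 5/28 + B/28 (H(P, B) = ((B + 5)/(0 + 4))/7 = ((5 + B)/4)/7 = ((5 + B)*(¼))/7 = (5/4 + B/4)/7 = 5/28 + B/28)
k = 17/28 (k = 5/28 + (1/28)*12 = 5/28 + 3/7 = 17/28 ≈ 0.60714)
-17*k = -17*17/28 = -289/28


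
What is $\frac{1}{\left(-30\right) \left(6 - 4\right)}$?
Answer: $- \frac{1}{60} \approx -0.016667$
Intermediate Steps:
$\frac{1}{\left(-30\right) \left(6 - 4\right)} = \frac{1}{\left(-30\right) 2} = \frac{1}{-60} = - \frac{1}{60}$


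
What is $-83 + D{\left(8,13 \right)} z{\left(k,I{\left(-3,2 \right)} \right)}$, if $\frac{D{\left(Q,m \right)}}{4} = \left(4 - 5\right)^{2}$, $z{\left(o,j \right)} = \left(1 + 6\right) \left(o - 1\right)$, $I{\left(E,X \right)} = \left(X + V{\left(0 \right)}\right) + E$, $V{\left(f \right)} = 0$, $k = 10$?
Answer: $169$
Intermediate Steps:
$I{\left(E,X \right)} = E + X$ ($I{\left(E,X \right)} = \left(X + 0\right) + E = X + E = E + X$)
$z{\left(o,j \right)} = -7 + 7 o$ ($z{\left(o,j \right)} = 7 \left(-1 + o\right) = -7 + 7 o$)
$D{\left(Q,m \right)} = 4$ ($D{\left(Q,m \right)} = 4 \left(4 - 5\right)^{2} = 4 \left(-1\right)^{2} = 4 \cdot 1 = 4$)
$-83 + D{\left(8,13 \right)} z{\left(k,I{\left(-3,2 \right)} \right)} = -83 + 4 \left(-7 + 7 \cdot 10\right) = -83 + 4 \left(-7 + 70\right) = -83 + 4 \cdot 63 = -83 + 252 = 169$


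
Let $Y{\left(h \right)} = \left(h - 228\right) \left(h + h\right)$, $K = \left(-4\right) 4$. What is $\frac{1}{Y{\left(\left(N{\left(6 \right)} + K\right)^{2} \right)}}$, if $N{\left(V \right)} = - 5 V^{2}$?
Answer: $\frac{1}{2934060416} \approx 3.4082 \cdot 10^{-10}$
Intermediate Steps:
$K = -16$
$Y{\left(h \right)} = 2 h \left(-228 + h\right)$ ($Y{\left(h \right)} = \left(-228 + h\right) 2 h = 2 h \left(-228 + h\right)$)
$\frac{1}{Y{\left(\left(N{\left(6 \right)} + K\right)^{2} \right)}} = \frac{1}{2 \left(- 5 \cdot 6^{2} - 16\right)^{2} \left(-228 + \left(- 5 \cdot 6^{2} - 16\right)^{2}\right)} = \frac{1}{2 \left(\left(-5\right) 36 - 16\right)^{2} \left(-228 + \left(\left(-5\right) 36 - 16\right)^{2}\right)} = \frac{1}{2 \left(-180 - 16\right)^{2} \left(-228 + \left(-180 - 16\right)^{2}\right)} = \frac{1}{2 \left(-196\right)^{2} \left(-228 + \left(-196\right)^{2}\right)} = \frac{1}{2 \cdot 38416 \left(-228 + 38416\right)} = \frac{1}{2 \cdot 38416 \cdot 38188} = \frac{1}{2934060416}$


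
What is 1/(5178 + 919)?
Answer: 1/6097 ≈ 0.00016401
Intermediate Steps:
1/(5178 + 919) = 1/6097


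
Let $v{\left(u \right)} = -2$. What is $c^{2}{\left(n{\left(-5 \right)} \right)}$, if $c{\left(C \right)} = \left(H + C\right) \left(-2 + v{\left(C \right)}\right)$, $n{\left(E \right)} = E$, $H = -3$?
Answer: $1024$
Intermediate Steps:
$c{\left(C \right)} = 12 - 4 C$ ($c{\left(C \right)} = \left(-3 + C\right) \left(-2 - 2\right) = \left(-3 + C\right) \left(-4\right) = 12 - 4 C$)
$c^{2}{\left(n{\left(-5 \right)} \right)} = \left(12 - -20\right)^{2} = \left(12 + 20\right)^{2} = 32^{2} = 1024$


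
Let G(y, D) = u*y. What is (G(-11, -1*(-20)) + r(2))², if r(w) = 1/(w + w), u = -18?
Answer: 628849/16 ≈ 39303.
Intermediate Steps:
G(y, D) = -18*y
r(w) = 1/(2*w)
(G(-11, -1*(-20)) + r(2))² = (-18*(-11) + (½)/2)² = (198 + (½)*(½))² = (198 + ¼)² = (793/4)² = 628849/16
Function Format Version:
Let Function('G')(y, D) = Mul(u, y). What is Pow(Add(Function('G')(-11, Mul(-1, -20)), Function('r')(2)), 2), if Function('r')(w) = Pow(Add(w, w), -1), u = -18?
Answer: Rational(628849, 16) ≈ 39303.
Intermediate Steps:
Function('G')(y, D) = Mul(-18, y)
Function('r')(w) = Mul(Rational(1, 2), Pow(w, -1)) (Function('r')(w) = Pow(Mul(2, w), -1) = Mul(Rational(1, 2), Pow(w, -1)))
Pow(Add(Function('G')(-11, Mul(-1, -20)), Function('r')(2)), 2) = Pow(Add(Mul(-18, -11), Mul(Rational(1, 2), Pow(2, -1))), 2) = Pow(Add(198, Mul(Rational(1, 2), Rational(1, 2))), 2) = Pow(Add(198, Rational(1, 4)), 2) = Pow(Rational(793, 4), 2) = Rational(628849, 16)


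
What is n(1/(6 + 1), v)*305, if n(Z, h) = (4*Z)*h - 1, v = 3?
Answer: 1525/7 ≈ 217.86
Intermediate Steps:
n(Z, h) = -1 + 4*Z*h (n(Z, h) = 4*Z*h - 1 = -1 + 4*Z*h)
n(1/(6 + 1), v)*305 = (-1 + 4*3/(6 + 1))*305 = (-1 + 4*3/7)*305 = (-1 + 4*(⅐)*3)*305 = (-1 + 12/7)*305 = (5/7)*305 = 1525/7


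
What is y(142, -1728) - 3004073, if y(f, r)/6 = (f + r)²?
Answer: 12088303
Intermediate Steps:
y(f, r) = 6*(f + r)²
y(142, -1728) - 3004073 = 6*(142 - 1728)² - 3004073 = 6*(-1586)² - 3004073 = 6*2515396 - 3004073 = 15092376 - 3004073 = 12088303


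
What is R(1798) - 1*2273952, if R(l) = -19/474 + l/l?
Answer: -1077852793/474 ≈ -2.2740e+6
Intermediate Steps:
R(l) = 455/474 (R(l) = -19*1/474 + 1 = -19/474 + 1 = 455/474)
R(1798) - 1*2273952 = 455/474 - 1*2273952 = 455/474 - 2273952 = -1077852793/474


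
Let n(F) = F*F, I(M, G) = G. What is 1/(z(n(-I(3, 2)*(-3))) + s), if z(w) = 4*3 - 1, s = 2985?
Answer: 1/2996 ≈ 0.00033378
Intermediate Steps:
n(F) = F²
z(w) = 11 (z(w) = 12 - 1 = 11)
1/(z(n(-I(3, 2)*(-3))) + s) = 1/(11 + 2985) = 1/2996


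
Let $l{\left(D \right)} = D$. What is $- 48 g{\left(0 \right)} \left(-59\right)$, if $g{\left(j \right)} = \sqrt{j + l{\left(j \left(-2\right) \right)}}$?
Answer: $0$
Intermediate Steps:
$g{\left(j \right)} = \sqrt{- j}$ ($g{\left(j \right)} = \sqrt{j + j \left(-2\right)} = \sqrt{j - 2 j} = \sqrt{- j}$)
$- 48 g{\left(0 \right)} \left(-59\right) = - 48 \sqrt{\left(-1\right) 0} \left(-59\right) = - 48 \sqrt{0} \left(-59\right) = \left(-48\right) 0 \left(-59\right) = 0 \left(-59\right) = 0$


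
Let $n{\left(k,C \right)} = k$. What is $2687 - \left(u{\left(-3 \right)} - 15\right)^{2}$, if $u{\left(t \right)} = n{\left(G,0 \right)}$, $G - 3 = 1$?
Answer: $2566$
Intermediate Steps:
$G = 4$ ($G = 3 + 1 = 4$)
$u{\left(t \right)} = 4$
$2687 - \left(u{\left(-3 \right)} - 15\right)^{2} = 2687 - \left(4 - 15\right)^{2} = 2687 - \left(-11\right)^{2} = 2687 - 121 = 2566$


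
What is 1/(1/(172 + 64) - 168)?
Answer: -236/39647 ≈ -0.0059525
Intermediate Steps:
1/(1/(172 + 64) - 168) = 1/(1/236 - 168) = 1/(-39647/236) = -236/39647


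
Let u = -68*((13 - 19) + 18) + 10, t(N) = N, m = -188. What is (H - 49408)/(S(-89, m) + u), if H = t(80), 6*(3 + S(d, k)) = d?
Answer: 295968/4943 ≈ 59.876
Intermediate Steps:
u = -806 (u = -68*(-6 + 18) + 10 = -68*12 + 10 = -816 + 10 = -806)
S(d, k) = -3 + d/6
H = 80
(H - 49408)/(S(-89, m) + u) = (80 - 49408)/((-3 + (⅙)*(-89)) - 806) = -49328/((-3 - 89/6) - 806) = -49328/(-107/6 - 806) = -49328/(-4943/6) = -49328*(-6/4943) = 295968/4943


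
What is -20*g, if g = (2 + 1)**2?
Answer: -180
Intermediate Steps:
g = 9 (g = 3**2 = 9)
-20*g = -20*9 = -180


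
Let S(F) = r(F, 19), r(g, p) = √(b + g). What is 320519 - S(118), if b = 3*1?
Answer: 320508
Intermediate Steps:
b = 3
r(g, p) = √(3 + g)
S(F) = √(3 + F)
320519 - S(118) = 320519 - √(3 + 118) = 320519 - √121 = 320519 - 1*11 = 320519 - 11 = 320508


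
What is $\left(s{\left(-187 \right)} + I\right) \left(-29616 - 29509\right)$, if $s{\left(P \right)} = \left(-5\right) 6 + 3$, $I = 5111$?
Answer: $-300591500$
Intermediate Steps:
$s{\left(P \right)} = -27$ ($s{\left(P \right)} = -30 + 3 = -27$)
$\left(s{\left(-187 \right)} + I\right) \left(-29616 - 29509\right) = \left(-27 + 5111\right) \left(-29616 - 29509\right) = 5084 \left(-59125\right) = -300591500$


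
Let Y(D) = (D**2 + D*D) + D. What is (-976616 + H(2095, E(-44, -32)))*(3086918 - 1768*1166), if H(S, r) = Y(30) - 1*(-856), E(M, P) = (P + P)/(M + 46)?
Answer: -998697039900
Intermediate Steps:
Y(D) = D + 2*D**2 (Y(D) = (D**2 + D**2) + D = 2*D**2 + D = D + 2*D**2)
E(M, P) = 2*P/(46 + M) (E(M, P) = (2*P)/(46 + M) = 2*P/(46 + M))
H(S, r) = 2686 (H(S, r) = 30*(1 + 2*30) - 1*(-856) = 30*(1 + 60) + 856 = 30*61 + 856 = 1830 + 856 = 2686)
(-976616 + H(2095, E(-44, -32)))*(3086918 - 1768*1166) = (-976616 + 2686)*(3086918 - 1768*1166) = -973930*(3086918 - 2061488) = -973930*1025430 = -998697039900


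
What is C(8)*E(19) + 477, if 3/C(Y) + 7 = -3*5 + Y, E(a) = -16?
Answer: 3363/7 ≈ 480.43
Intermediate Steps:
C(Y) = 3/(-22 + Y) (C(Y) = 3/(-7 + (-3*5 + Y)) = 3/(-7 + (-15 + Y)) = 3/(-22 + Y))
C(8)*E(19) + 477 = (3/(-22 + 8))*(-16) + 477 = (3/(-14))*(-16) + 477 = (3*(-1/14))*(-16) + 477 = -3/14*(-16) + 477 = 24/7 + 477 = 3363/7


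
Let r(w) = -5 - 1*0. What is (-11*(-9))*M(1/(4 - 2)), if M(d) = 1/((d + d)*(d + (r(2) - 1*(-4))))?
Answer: -198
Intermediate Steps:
r(w) = -5 (r(w) = -5 + 0 = -5)
M(d) = 1/(2*d*(-1 + d)) (M(d) = 1/((d + d)*(d + (-5 - 1*(-4)))) = 1/((2*d)*(d + (-5 + 4))) = 1/((2*d)*(d - 1)) = 1/((2*d)*(-1 + d)) = 1/(2*d*(-1 + d)))
(-11*(-9))*M(1/(4 - 2)) = (-11*(-9))*(1/(2*(1/(4 - 2))*(-1 + 1/(4 - 2)))) = 99*(1/(2*(1/2)*(-1 + 1/2))) = 99*(1/(2*(½)*(-1 + ½))) = 99*((½)*2/(-½)) = 99*((½)*2*(-2)) = 99*(-2) = -198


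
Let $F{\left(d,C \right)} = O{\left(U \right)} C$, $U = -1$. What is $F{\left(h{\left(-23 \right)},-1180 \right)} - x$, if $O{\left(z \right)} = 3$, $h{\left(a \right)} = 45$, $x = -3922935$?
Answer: $3919395$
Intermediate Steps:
$F{\left(d,C \right)} = 3 C$
$F{\left(h{\left(-23 \right)},-1180 \right)} - x = 3 \left(-1180\right) - -3922935 = -3540 + 3922935 = 3919395$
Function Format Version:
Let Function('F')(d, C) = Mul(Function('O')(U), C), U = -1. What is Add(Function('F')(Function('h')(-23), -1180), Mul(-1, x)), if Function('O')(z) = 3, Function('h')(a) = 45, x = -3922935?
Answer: 3919395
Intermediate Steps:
Function('F')(d, C) = Mul(3, C)
Add(Function('F')(Function('h')(-23), -1180), Mul(-1, x)) = Add(Mul(3, -1180), Mul(-1, -3922935)) = Add(-3540, 3922935) = 3919395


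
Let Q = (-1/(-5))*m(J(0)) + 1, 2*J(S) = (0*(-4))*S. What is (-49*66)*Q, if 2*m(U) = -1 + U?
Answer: -14553/5 ≈ -2910.6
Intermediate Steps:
J(S) = 0 (J(S) = ((0*(-4))*S)/2 = (0*S)/2 = (½)*0 = 0)
m(U) = -½ + U/2 (m(U) = (-1 + U)/2 = -½ + U/2)
Q = 9/10 (Q = (-1/(-5))*(-½ + (½)*0) + 1 = (-1*(-⅕))*(-½ + 0) + 1 = (⅕)*(-½) + 1 = -⅒ + 1 = 9/10 ≈ 0.90000)
(-49*66)*Q = -49*66*(9/10) = -3234*9/10 = -14553/5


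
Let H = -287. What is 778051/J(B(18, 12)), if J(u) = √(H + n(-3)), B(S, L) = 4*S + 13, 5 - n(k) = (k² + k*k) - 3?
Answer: -778051*I*√33/99 ≈ -45147.0*I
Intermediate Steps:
n(k) = 8 - 2*k² (n(k) = 5 - ((k² + k*k) - 3) = 5 - ((k² + k²) - 3) = 5 - (2*k² - 3) = 5 - (-3 + 2*k²) = 5 + (3 - 2*k²) = 8 - 2*k²)
B(S, L) = 13 + 4*S
J(u) = 3*I*√33 (J(u) = √(-287 + (8 - 2*(-3)²)) = √(-287 + (8 - 2*9)) = √(-287 + (8 - 18)) = √(-287 - 10) = √(-297) = 3*I*√33)
778051/J(B(18, 12)) = 778051/((3*I*√33)) = 778051*(-I*√33/99) = -778051*I*√33/99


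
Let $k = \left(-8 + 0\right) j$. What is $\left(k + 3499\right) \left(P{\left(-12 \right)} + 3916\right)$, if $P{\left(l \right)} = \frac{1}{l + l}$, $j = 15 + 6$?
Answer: $\frac{313057373}{24} \approx 1.3044 \cdot 10^{7}$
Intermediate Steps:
$j = 21$
$P{\left(l \right)} = \frac{1}{2 l}$
$k = -168$ ($k = \left(-8 + 0\right) 21 = \left(-8\right) 21 = -168$)
$\left(k + 3499\right) \left(P{\left(-12 \right)} + 3916\right) = \left(-168 + 3499\right) \left(\frac{1}{2 \left(-12\right)} + 3916\right) = 3331 \left(\frac{1}{2} \left(- \frac{1}{12}\right) + 3916\right) = 3331 \left(- \frac{1}{24} + 3916\right) = 3331 \cdot \frac{93983}{24} = \frac{313057373}{24}$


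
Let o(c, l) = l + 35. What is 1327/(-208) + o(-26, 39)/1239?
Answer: -1628761/257712 ≈ -6.3201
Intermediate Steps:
o(c, l) = 35 + l
1327/(-208) + o(-26, 39)/1239 = 1327/(-208) + (35 + 39)/1239 = 1327*(-1/208) + 74*(1/1239) = -1327/208 + 74/1239 = -1628761/257712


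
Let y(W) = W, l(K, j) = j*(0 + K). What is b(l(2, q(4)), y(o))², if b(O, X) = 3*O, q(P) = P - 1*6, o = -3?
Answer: 144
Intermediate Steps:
q(P) = -6 + P (q(P) = P - 6 = -6 + P)
l(K, j) = K*j (l(K, j) = j*K = K*j)
b(l(2, q(4)), y(o))² = (3*(2*(-6 + 4)))² = (3*(2*(-2)))² = (3*(-4))² = (-12)² = 144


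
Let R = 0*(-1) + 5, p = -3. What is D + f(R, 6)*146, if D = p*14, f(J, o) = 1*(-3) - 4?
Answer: -1064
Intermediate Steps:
R = 5 (R = 0 + 5 = 5)
f(J, o) = -7 (f(J, o) = -3 - 4 = -7)
D = -42 (D = -3*14 = -42)
D + f(R, 6)*146 = -42 - 7*146 = -42 - 1022 = -1064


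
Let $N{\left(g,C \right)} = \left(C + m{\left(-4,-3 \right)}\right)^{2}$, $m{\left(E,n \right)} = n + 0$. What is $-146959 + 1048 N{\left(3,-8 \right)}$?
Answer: $-20151$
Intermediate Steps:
$m{\left(E,n \right)} = n$
$N{\left(g,C \right)} = \left(-3 + C\right)^{2}$ ($N{\left(g,C \right)} = \left(C - 3\right)^{2} = \left(-3 + C\right)^{2}$)
$-146959 + 1048 N{\left(3,-8 \right)} = -146959 + 1048 \left(-3 - 8\right)^{2} = -146959 + 1048 \left(-11\right)^{2} = -146959 + 1048 \cdot 121 = -146959 + 126808 = -20151$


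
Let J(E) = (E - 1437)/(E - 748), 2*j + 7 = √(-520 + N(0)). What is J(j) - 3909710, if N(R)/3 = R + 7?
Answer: -4417008346019/1129754 + 689*I*√499/1129754 ≈ -3.9097e+6 + 0.013623*I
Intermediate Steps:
N(R) = 21 + 3*R (N(R) = 3*(R + 7) = 3*(7 + R) = 21 + 3*R)
j = -7/2 + I*√499/2 (j = -7/2 + √(-520 + (21 + 3*0))/2 = -7/2 + √(-520 + (21 + 0))/2 = -7/2 + √(-520 + 21)/2 = -7/2 + √(-499)/2 = -7/2 + (I*√499)/2 = -7/2 + I*√499/2 ≈ -3.5 + 11.169*I)
J(E) = (-1437 + E)/(-748 + E)
J(j) - 3909710 = (-1437 + (-7/2 + I*√499/2))/(-748 + (-7/2 + I*√499/2)) - 3909710 = (-2881/2 + I*√499/2)/(-1503/2 + I*√499/2) - 3909710 = -3909710 + (-2881/2 + I*√499/2)/(-1503/2 + I*√499/2)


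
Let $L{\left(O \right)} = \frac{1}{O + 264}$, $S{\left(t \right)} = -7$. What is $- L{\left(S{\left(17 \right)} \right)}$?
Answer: $- \frac{1}{257} \approx -0.0038911$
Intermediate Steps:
$L{\left(O \right)} = \frac{1}{264 + O}$
$- L{\left(S{\left(17 \right)} \right)} = - \frac{1}{264 - 7} = - \frac{1}{257}$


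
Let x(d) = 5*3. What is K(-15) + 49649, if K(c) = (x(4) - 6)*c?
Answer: 49514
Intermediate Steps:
x(d) = 15
K(c) = 9*c (K(c) = (15 - 6)*c = 9*c)
K(-15) + 49649 = 9*(-15) + 49649 = -135 + 49649 = 49514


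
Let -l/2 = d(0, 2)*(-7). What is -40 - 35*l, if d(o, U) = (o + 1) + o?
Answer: -530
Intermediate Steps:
d(o, U) = 1 + 2*o (d(o, U) = (1 + o) + o = 1 + 2*o)
l = 14 (l = -2*(1 + 2*0)*(-7) = -2*(1 + 0)*(-7) = -2*(-7) = 14)
-40 - 35*l = -40 - 35*14 = -40 - 490 = -530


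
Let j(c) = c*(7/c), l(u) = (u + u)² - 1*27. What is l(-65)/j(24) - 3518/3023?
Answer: 50982453/21161 ≈ 2409.3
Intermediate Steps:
l(u) = -27 + 4*u² (l(u) = (2*u)² - 27 = 4*u² - 27 = -27 + 4*u²)
j(c) = 7
l(-65)/j(24) - 3518/3023 = (-27 + 4*(-65)²)/7 - 3518/3023 = (-27 + 4*4225)*(⅐) - 3518*1/3023 = (-27 + 16900)*(⅐) - 3518/3023 = 16873*(⅐) - 3518/3023 = 16873/7 - 3518/3023 = 50982453/21161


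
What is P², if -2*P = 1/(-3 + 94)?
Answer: 1/33124 ≈ 3.0190e-5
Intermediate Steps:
P = -1/182 (P = -1/(2*(-3 + 94)) = -½/91 = -½*1/91 = -1/182 ≈ -0.0054945)
P² = (-1/182)² = 1/33124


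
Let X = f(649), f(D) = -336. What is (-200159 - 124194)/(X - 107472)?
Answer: 324353/107808 ≈ 3.0086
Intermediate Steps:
X = -336
(-200159 - 124194)/(X - 107472) = (-200159 - 124194)/(-336 - 107472) = -324353/(-107808) = -324353*(-1/107808) = 324353/107808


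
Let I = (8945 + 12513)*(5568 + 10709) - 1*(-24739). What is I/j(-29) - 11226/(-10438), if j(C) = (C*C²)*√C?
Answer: 5613/5219 + 349296605*I*√29/707281 ≈ 1.0755 + 2659.5*I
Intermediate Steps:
j(C) = C^(7/2) (j(C) = C³*√C = C^(7/2))
I = 349296605 (I = 21458*16277 + 24739 = 349271866 + 24739 = 349296605)
I/j(-29) - 11226/(-10438) = 349296605/((-29)^(7/2)) - 11226/(-10438) = 349296605/((-24389*I*√29)) - 11226*(-1/10438) = 349296605*(I*√29/707281) + 5613/5219 = 349296605*I*√29/707281 + 5613/5219 = 5613/5219 + 349296605*I*√29/707281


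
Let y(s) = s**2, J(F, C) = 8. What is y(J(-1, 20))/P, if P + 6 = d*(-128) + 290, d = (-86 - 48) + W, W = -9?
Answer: 16/4647 ≈ 0.0034431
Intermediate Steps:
d = -143 (d = (-86 - 48) - 9 = -134 - 9 = -143)
P = 18588 (P = -6 + (-143*(-128) + 290) = -6 + (18304 + 290) = -6 + 18594 = 18588)
y(J(-1, 20))/P = 8**2/18588 = 64*(1/18588) = 16/4647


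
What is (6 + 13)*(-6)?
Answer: -114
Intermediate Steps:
(6 + 13)*(-6) = 19*(-6) = -114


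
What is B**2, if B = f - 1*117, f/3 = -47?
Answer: 66564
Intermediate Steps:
f = -141 (f = 3*(-47) = -141)
B = -258 (B = -141 - 1*117 = -141 - 117 = -258)
B**2 = (-258)**2 = 66564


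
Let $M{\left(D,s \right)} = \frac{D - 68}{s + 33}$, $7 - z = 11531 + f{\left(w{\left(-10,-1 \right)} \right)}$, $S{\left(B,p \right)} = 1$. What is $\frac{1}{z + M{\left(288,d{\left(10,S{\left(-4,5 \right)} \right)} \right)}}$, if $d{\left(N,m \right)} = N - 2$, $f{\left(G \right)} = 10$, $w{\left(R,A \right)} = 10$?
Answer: $- \frac{41}{472674} \approx -8.6741 \cdot 10^{-5}$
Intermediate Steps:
$d{\left(N,m \right)} = -2 + N$ ($d{\left(N,m \right)} = N - 2 = -2 + N$)
$z = -11534$ ($z = 7 - \left(11531 + 10\right) = 7 - 11541 = -11534$)
$M{\left(D,s \right)} = \frac{-68 + D}{33 + s}$
$\frac{1}{z + M{\left(288,d{\left(10,S{\left(-4,5 \right)} \right)} \right)}} = \frac{1}{-11534 + \frac{-68 + 288}{33 + \left(-2 + 10\right)}} = \frac{1}{-11534 + \frac{1}{33 + 8} \cdot 220} = \frac{1}{-11534 + \frac{1}{41} \cdot 220} = \frac{1}{-11534 + \frac{220}{41}} = \frac{1}{- \frac{472674}{41}} = - \frac{41}{472674}$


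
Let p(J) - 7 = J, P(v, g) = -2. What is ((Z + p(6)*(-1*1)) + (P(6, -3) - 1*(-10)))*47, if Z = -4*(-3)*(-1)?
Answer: -799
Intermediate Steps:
p(J) = 7 + J
Z = -12 (Z = 12*(-1) = -12)
((Z + p(6)*(-1*1)) + (P(6, -3) - 1*(-10)))*47 = ((-12 + (7 + 6)*(-1*1)) + (-2 - 1*(-10)))*47 = ((-12 + 13*(-1)) + (-2 + 10))*47 = ((-12 - 13) + 8)*47 = (-25 + 8)*47 = -17*47 = -799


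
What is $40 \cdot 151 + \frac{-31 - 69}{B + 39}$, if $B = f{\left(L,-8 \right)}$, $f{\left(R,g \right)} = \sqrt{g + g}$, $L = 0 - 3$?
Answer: $\frac{9279580}{1537} + \frac{400 i}{1537} \approx 6037.5 + 0.26025 i$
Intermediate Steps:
$L = -3$
$f{\left(R,g \right)} = \sqrt{2} \sqrt{g}$ ($f{\left(R,g \right)} = \sqrt{2 g} = \sqrt{2} \sqrt{g}$)
$B = 4 i$ ($B = \sqrt{2} \sqrt{-8} = \sqrt{2} \cdot 2 i \sqrt{2} = 4 i \approx 4.0 i$)
$40 \cdot 151 + \frac{-31 - 69}{B + 39} = 40 \cdot 151 + \frac{-31 - 69}{4 i + 39} = 6040 - \frac{100}{39 + 4 i} = 6040 - 100 \frac{39 - 4 i}{1537} = 6040 - \frac{100 \left(39 - 4 i\right)}{1537}$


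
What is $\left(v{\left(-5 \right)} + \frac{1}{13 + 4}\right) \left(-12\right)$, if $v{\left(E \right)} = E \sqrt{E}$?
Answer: $- \frac{12}{17} + 60 i \sqrt{5} \approx -0.70588 + 134.16 i$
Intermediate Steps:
$v{\left(E \right)} = E^{\frac{3}{2}}$
$\left(v{\left(-5 \right)} + \frac{1}{13 + 4}\right) \left(-12\right) = \left(\left(-5\right)^{\frac{3}{2}} + \frac{1}{13 + 4}\right) \left(-12\right) = \left(- 5 i \sqrt{5} + \frac{1}{17}\right) \left(-12\right) = \left(\frac{1}{17} - 5 i \sqrt{5}\right) \left(-12\right) = - \frac{12}{17} + 60 i \sqrt{5}$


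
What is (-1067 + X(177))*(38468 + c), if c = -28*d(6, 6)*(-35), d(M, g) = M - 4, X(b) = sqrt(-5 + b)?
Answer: -43136676 + 80856*sqrt(43) ≈ -4.2606e+7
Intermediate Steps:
d(M, g) = -4 + M
c = 1960 (c = -28*(-4 + 6)*(-35) = -28*2*(-35) = -56*(-35) = 1960)
(-1067 + X(177))*(38468 + c) = (-1067 + sqrt(-5 + 177))*(38468 + 1960) = (-1067 + sqrt(172))*40428 = (-1067 + 2*sqrt(43))*40428 = -43136676 + 80856*sqrt(43)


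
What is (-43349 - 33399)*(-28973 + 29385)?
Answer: -31620176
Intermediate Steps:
(-43349 - 33399)*(-28973 + 29385) = -76748*412 = -31620176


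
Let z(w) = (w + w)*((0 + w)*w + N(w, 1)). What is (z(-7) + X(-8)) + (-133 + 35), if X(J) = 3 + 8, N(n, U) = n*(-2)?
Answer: -969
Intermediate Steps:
N(n, U) = -2*n
X(J) = 11
z(w) = 2*w*(w² - 2*w) (z(w) = (w + w)*((0 + w)*w - 2*w) = (2*w)*(w*w - 2*w) = (2*w)*(w² - 2*w) = 2*w*(w² - 2*w))
(z(-7) + X(-8)) + (-133 + 35) = (2*(-7)²*(-2 - 7) + 11) + (-133 + 35) = (2*49*(-9) + 11) - 98 = (-882 + 11) - 98 = -871 - 98 = -969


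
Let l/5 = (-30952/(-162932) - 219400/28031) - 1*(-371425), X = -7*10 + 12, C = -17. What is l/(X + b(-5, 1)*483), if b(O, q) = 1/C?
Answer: -36046750162286005/1677284696087 ≈ -21491.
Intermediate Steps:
X = -58 (X = -70 + 12 = -58)
b(O, q) = -1/17 (b(O, q) = 1/(-17) = -1/17)
l = 2120397068369765/1141786723 (l = 5*((-30952/(-162932) - 219400/28031) - 1*(-371425)) = 5*((-30952*(-1/162932) - 219400*1/28031) + 371425) = 5*((7738/40733 - 219400/28031) + 371425) = 5*(-8719916322/1141786723 + 371425) = 5*(424079413673953/1141786723) = 2120397068369765/1141786723 ≈ 1.8571e+6)
l/(X + b(-5, 1)*483) = 2120397068369765/(1141786723*(-58 - 1/17*483)) = 2120397068369765/(1141786723*(-58 - 483/17)) = 2120397068369765/(1141786723*(-1469/17)) = (2120397068369765/1141786723)*(-17/1469) = -36046750162286005/1677284696087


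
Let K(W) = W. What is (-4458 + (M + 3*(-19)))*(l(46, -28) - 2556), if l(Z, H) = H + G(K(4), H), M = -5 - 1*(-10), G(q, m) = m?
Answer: 11780120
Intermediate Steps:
M = 5 (M = -5 + 10 = 5)
l(Z, H) = 2*H (l(Z, H) = H + H = 2*H)
(-4458 + (M + 3*(-19)))*(l(46, -28) - 2556) = (-4458 + (5 + 3*(-19)))*(2*(-28) - 2556) = (-4458 + (5 - 57))*(-56 - 2556) = (-4458 - 52)*(-2612) = -4510*(-2612) = 11780120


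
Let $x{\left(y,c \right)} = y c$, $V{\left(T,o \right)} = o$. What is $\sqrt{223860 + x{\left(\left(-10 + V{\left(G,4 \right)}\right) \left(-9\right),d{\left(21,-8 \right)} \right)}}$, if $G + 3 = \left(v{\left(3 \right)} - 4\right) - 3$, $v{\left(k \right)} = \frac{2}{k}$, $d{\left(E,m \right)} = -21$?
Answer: $\sqrt{222726} \approx 471.94$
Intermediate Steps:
$G = - \frac{28}{3}$ ($G = -3 - \left(7 - \frac{2}{3}\right) = -3 + \left(\left(2 \cdot \frac{1}{3} - 4\right) - 3\right) = -3 + \left(\left(\frac{2}{3} - 4\right) - 3\right) = -3 - \frac{19}{3} = - \frac{28}{3} \approx -9.3333$)
$x{\left(y,c \right)} = c y$
$\sqrt{223860 + x{\left(\left(-10 + V{\left(G,4 \right)}\right) \left(-9\right),d{\left(21,-8 \right)} \right)}} = \sqrt{223860 - 21 \left(-10 + 4\right) \left(-9\right)} = \sqrt{223860 - 21 \left(\left(-6\right) \left(-9\right)\right)} = \sqrt{223860 - 1134} = \sqrt{222726}$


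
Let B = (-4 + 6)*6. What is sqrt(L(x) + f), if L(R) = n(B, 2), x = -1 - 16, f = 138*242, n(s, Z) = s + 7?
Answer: sqrt(33415) ≈ 182.80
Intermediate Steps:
B = 12 (B = 2*6 = 12)
n(s, Z) = 7 + s
f = 33396
x = -17
L(R) = 19 (L(R) = 7 + 12 = 19)
sqrt(L(x) + f) = sqrt(19 + 33396) = sqrt(33415)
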